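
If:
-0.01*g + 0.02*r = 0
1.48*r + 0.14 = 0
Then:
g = -0.19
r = -0.09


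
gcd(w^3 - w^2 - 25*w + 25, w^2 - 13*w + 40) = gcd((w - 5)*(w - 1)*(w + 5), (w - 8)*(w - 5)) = w - 5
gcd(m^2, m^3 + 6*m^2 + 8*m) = m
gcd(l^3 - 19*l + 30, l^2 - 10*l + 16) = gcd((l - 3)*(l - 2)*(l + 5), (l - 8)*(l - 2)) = l - 2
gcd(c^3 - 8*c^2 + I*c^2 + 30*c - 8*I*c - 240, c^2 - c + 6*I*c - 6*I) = c + 6*I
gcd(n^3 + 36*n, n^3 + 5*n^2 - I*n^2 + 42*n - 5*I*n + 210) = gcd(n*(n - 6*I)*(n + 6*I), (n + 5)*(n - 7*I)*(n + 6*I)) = n + 6*I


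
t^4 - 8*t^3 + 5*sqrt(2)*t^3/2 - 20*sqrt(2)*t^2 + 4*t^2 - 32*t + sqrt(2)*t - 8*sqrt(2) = (t - 8)*(t + sqrt(2)/2)*(t + sqrt(2))^2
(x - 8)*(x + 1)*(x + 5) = x^3 - 2*x^2 - 43*x - 40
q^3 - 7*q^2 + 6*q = q*(q - 6)*(q - 1)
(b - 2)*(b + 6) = b^2 + 4*b - 12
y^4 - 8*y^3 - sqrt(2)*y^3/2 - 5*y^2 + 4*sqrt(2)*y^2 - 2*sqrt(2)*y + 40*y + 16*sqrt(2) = (y - 8)*(y - 2*sqrt(2))*(y + sqrt(2)/2)*(y + sqrt(2))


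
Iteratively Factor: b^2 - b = (b - 1)*(b)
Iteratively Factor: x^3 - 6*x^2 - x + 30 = (x - 5)*(x^2 - x - 6) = (x - 5)*(x - 3)*(x + 2)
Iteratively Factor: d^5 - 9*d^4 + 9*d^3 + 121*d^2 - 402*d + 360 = (d - 2)*(d^4 - 7*d^3 - 5*d^2 + 111*d - 180) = (d - 2)*(d + 4)*(d^3 - 11*d^2 + 39*d - 45) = (d - 3)*(d - 2)*(d + 4)*(d^2 - 8*d + 15) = (d - 5)*(d - 3)*(d - 2)*(d + 4)*(d - 3)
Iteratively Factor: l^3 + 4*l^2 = (l)*(l^2 + 4*l) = l*(l + 4)*(l)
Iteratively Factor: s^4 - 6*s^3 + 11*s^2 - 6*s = (s - 3)*(s^3 - 3*s^2 + 2*s) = s*(s - 3)*(s^2 - 3*s + 2) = s*(s - 3)*(s - 1)*(s - 2)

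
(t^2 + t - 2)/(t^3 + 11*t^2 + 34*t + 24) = (t^2 + t - 2)/(t^3 + 11*t^2 + 34*t + 24)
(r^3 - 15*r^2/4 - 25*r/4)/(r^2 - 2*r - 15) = r*(4*r + 5)/(4*(r + 3))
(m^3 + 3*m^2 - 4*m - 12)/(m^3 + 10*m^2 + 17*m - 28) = (m^3 + 3*m^2 - 4*m - 12)/(m^3 + 10*m^2 + 17*m - 28)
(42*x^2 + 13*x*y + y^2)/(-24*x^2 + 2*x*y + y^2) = (-7*x - y)/(4*x - y)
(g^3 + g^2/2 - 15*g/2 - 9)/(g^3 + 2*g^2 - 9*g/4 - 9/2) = 2*(g - 3)/(2*g - 3)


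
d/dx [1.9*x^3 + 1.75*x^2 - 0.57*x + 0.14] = 5.7*x^2 + 3.5*x - 0.57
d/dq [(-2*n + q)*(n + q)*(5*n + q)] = -7*n^2 + 8*n*q + 3*q^2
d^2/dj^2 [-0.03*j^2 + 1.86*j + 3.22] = -0.0600000000000000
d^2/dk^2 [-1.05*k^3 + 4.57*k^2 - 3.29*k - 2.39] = 9.14 - 6.3*k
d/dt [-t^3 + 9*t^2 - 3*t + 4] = -3*t^2 + 18*t - 3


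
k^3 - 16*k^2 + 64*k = k*(k - 8)^2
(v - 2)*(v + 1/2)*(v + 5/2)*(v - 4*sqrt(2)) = v^4 - 4*sqrt(2)*v^3 + v^3 - 4*sqrt(2)*v^2 - 19*v^2/4 - 5*v/2 + 19*sqrt(2)*v + 10*sqrt(2)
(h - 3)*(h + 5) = h^2 + 2*h - 15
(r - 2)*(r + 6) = r^2 + 4*r - 12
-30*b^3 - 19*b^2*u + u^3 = (-5*b + u)*(2*b + u)*(3*b + u)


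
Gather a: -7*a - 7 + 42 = 35 - 7*a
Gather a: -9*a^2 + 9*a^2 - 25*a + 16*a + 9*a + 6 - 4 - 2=0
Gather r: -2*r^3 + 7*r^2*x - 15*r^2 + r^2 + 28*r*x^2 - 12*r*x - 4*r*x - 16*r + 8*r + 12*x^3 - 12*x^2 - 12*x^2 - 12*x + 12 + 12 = -2*r^3 + r^2*(7*x - 14) + r*(28*x^2 - 16*x - 8) + 12*x^3 - 24*x^2 - 12*x + 24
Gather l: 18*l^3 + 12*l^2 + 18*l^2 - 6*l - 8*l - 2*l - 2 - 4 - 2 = 18*l^3 + 30*l^2 - 16*l - 8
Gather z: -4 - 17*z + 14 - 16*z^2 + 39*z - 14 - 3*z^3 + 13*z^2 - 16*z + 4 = -3*z^3 - 3*z^2 + 6*z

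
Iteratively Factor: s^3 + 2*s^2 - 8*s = (s)*(s^2 + 2*s - 8) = s*(s - 2)*(s + 4)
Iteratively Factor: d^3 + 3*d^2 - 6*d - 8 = (d - 2)*(d^2 + 5*d + 4) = (d - 2)*(d + 1)*(d + 4)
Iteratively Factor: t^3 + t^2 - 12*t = (t - 3)*(t^2 + 4*t) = (t - 3)*(t + 4)*(t)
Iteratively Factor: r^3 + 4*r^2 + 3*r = (r + 1)*(r^2 + 3*r) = (r + 1)*(r + 3)*(r)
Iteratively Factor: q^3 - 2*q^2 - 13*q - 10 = (q + 1)*(q^2 - 3*q - 10) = (q - 5)*(q + 1)*(q + 2)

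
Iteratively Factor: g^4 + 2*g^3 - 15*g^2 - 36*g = (g + 3)*(g^3 - g^2 - 12*g) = g*(g + 3)*(g^2 - g - 12) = g*(g - 4)*(g + 3)*(g + 3)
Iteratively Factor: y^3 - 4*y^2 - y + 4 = (y - 4)*(y^2 - 1) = (y - 4)*(y + 1)*(y - 1)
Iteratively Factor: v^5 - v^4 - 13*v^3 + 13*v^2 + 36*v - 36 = (v + 3)*(v^4 - 4*v^3 - v^2 + 16*v - 12) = (v + 2)*(v + 3)*(v^3 - 6*v^2 + 11*v - 6) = (v - 1)*(v + 2)*(v + 3)*(v^2 - 5*v + 6) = (v - 2)*(v - 1)*(v + 2)*(v + 3)*(v - 3)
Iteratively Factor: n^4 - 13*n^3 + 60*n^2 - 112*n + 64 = (n - 1)*(n^3 - 12*n^2 + 48*n - 64) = (n - 4)*(n - 1)*(n^2 - 8*n + 16) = (n - 4)^2*(n - 1)*(n - 4)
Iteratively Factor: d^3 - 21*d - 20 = (d + 4)*(d^2 - 4*d - 5) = (d + 1)*(d + 4)*(d - 5)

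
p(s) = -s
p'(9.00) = -1.00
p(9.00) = -9.00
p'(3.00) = -1.00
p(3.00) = -3.00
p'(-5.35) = -1.00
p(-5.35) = 5.35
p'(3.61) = -1.00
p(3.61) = -3.61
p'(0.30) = -1.00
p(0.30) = -0.30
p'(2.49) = -1.00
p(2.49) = -2.49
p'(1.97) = -1.00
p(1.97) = -1.97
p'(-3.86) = -1.00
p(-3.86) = 3.86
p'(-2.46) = -1.00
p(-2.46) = 2.46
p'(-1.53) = -1.00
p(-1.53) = 1.53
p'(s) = -1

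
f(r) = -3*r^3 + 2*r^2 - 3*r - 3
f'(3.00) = -72.00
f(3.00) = -75.00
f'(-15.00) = -2088.00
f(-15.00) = 10617.00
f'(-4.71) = -221.50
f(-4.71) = 368.96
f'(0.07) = -2.76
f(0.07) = -3.20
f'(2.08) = -33.62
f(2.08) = -27.58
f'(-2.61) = -74.75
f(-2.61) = 71.79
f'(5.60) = -262.84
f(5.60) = -483.93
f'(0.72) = -4.79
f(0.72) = -5.24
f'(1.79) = -24.68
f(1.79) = -19.17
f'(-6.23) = -377.24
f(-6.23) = 818.73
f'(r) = -9*r^2 + 4*r - 3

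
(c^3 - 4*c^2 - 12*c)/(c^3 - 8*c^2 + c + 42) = c*(c - 6)/(c^2 - 10*c + 21)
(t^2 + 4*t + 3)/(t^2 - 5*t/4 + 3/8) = 8*(t^2 + 4*t + 3)/(8*t^2 - 10*t + 3)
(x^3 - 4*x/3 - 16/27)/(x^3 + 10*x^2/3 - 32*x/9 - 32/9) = (x + 2/3)/(x + 4)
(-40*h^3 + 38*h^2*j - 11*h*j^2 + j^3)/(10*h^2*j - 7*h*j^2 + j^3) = (-4*h + j)/j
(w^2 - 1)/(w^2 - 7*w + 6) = (w + 1)/(w - 6)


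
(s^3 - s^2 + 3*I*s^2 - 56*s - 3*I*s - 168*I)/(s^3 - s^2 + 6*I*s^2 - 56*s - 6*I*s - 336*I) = (s + 3*I)/(s + 6*I)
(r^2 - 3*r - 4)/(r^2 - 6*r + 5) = (r^2 - 3*r - 4)/(r^2 - 6*r + 5)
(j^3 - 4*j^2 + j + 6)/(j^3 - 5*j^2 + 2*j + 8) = (j - 3)/(j - 4)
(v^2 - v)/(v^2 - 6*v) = (v - 1)/(v - 6)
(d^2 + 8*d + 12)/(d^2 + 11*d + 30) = (d + 2)/(d + 5)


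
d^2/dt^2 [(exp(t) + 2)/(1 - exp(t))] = -3*(exp(t) + 1)*exp(t)/(exp(3*t) - 3*exp(2*t) + 3*exp(t) - 1)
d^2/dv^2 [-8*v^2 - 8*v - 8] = -16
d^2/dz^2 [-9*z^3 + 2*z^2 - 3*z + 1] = 4 - 54*z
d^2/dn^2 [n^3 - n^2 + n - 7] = 6*n - 2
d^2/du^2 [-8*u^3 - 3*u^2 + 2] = -48*u - 6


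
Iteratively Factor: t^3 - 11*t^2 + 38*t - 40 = (t - 4)*(t^2 - 7*t + 10) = (t - 4)*(t - 2)*(t - 5)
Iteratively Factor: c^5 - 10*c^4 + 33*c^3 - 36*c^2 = (c)*(c^4 - 10*c^3 + 33*c^2 - 36*c) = c^2*(c^3 - 10*c^2 + 33*c - 36) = c^2*(c - 3)*(c^2 - 7*c + 12) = c^2*(c - 3)^2*(c - 4)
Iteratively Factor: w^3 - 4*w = (w + 2)*(w^2 - 2*w) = w*(w + 2)*(w - 2)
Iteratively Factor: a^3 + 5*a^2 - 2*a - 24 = (a + 3)*(a^2 + 2*a - 8) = (a - 2)*(a + 3)*(a + 4)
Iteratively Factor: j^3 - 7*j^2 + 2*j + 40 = (j - 4)*(j^2 - 3*j - 10) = (j - 4)*(j + 2)*(j - 5)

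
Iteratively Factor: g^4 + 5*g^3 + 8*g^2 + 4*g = (g)*(g^3 + 5*g^2 + 8*g + 4) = g*(g + 2)*(g^2 + 3*g + 2) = g*(g + 1)*(g + 2)*(g + 2)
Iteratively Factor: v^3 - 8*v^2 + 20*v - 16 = (v - 2)*(v^2 - 6*v + 8) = (v - 2)^2*(v - 4)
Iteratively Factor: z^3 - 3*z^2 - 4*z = (z + 1)*(z^2 - 4*z) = z*(z + 1)*(z - 4)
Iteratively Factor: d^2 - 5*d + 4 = (d - 1)*(d - 4)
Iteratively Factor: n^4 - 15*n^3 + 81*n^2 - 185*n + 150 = (n - 5)*(n^3 - 10*n^2 + 31*n - 30) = (n - 5)^2*(n^2 - 5*n + 6) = (n - 5)^2*(n - 2)*(n - 3)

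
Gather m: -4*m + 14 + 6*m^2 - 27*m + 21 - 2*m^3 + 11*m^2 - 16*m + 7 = -2*m^3 + 17*m^2 - 47*m + 42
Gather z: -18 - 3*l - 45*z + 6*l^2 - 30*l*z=6*l^2 - 3*l + z*(-30*l - 45) - 18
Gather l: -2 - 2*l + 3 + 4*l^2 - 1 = 4*l^2 - 2*l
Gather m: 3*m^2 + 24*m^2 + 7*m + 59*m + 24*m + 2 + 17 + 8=27*m^2 + 90*m + 27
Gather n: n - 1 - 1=n - 2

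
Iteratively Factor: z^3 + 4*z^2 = (z + 4)*(z^2) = z*(z + 4)*(z)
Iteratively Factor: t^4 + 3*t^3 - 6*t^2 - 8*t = (t - 2)*(t^3 + 5*t^2 + 4*t) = (t - 2)*(t + 1)*(t^2 + 4*t) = (t - 2)*(t + 1)*(t + 4)*(t)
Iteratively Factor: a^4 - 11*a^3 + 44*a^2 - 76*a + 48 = (a - 4)*(a^3 - 7*a^2 + 16*a - 12) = (a - 4)*(a - 2)*(a^2 - 5*a + 6) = (a - 4)*(a - 2)^2*(a - 3)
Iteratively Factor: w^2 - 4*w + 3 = (w - 3)*(w - 1)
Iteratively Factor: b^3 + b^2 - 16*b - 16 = (b + 4)*(b^2 - 3*b - 4) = (b + 1)*(b + 4)*(b - 4)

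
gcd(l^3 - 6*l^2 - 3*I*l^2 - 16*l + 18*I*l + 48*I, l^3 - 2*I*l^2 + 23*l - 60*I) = l - 3*I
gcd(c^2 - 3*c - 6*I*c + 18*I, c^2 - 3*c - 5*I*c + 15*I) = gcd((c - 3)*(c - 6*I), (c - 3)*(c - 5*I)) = c - 3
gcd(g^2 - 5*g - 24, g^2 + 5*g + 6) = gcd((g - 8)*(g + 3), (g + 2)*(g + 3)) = g + 3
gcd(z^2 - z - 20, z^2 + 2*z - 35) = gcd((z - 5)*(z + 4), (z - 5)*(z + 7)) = z - 5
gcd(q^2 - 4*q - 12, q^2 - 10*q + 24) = q - 6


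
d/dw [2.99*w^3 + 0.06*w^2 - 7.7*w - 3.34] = 8.97*w^2 + 0.12*w - 7.7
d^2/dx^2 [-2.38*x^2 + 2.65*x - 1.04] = -4.76000000000000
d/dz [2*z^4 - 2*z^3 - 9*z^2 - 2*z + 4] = 8*z^3 - 6*z^2 - 18*z - 2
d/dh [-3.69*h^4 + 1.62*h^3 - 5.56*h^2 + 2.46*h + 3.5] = -14.76*h^3 + 4.86*h^2 - 11.12*h + 2.46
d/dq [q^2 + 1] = 2*q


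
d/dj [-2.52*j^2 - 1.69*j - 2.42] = -5.04*j - 1.69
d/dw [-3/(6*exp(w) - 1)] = 18*exp(w)/(6*exp(w) - 1)^2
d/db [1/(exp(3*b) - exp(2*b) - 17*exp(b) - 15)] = (-3*exp(2*b) + 2*exp(b) + 17)*exp(b)/(-exp(3*b) + exp(2*b) + 17*exp(b) + 15)^2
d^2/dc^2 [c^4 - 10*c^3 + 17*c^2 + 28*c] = 12*c^2 - 60*c + 34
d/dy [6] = 0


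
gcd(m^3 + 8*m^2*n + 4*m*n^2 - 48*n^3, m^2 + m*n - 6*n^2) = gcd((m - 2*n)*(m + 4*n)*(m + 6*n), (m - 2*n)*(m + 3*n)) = m - 2*n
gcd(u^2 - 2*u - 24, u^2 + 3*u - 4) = u + 4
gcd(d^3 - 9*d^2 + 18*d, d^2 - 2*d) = d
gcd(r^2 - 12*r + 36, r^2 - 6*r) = r - 6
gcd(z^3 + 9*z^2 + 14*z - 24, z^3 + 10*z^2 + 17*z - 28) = z^2 + 3*z - 4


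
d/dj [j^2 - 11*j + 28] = 2*j - 11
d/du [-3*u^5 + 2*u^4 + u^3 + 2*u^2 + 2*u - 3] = -15*u^4 + 8*u^3 + 3*u^2 + 4*u + 2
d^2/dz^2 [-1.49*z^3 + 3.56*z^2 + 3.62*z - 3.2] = 7.12 - 8.94*z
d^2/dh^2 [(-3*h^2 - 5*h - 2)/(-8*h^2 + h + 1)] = 16*(43*h^3 + 57*h^2 + 9*h + 2)/(512*h^6 - 192*h^5 - 168*h^4 + 47*h^3 + 21*h^2 - 3*h - 1)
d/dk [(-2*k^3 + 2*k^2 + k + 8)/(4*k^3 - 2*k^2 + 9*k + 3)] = (-4*k^4 - 44*k^3 - 94*k^2 + 44*k - 69)/(16*k^6 - 16*k^5 + 76*k^4 - 12*k^3 + 69*k^2 + 54*k + 9)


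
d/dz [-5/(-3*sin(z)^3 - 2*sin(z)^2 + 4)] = -5*(9*sin(z) + 4)*sin(z)*cos(z)/(3*sin(z)^3 + 2*sin(z)^2 - 4)^2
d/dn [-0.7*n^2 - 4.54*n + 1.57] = -1.4*n - 4.54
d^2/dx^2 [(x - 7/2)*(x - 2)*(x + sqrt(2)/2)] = 6*x - 11 + sqrt(2)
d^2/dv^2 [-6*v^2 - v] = -12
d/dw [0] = 0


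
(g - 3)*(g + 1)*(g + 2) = g^3 - 7*g - 6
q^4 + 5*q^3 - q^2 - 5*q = q*(q - 1)*(q + 1)*(q + 5)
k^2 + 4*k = k*(k + 4)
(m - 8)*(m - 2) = m^2 - 10*m + 16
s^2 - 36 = (s - 6)*(s + 6)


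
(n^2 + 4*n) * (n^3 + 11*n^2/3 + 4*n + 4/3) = n^5 + 23*n^4/3 + 56*n^3/3 + 52*n^2/3 + 16*n/3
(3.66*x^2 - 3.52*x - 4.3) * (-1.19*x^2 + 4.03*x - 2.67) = -4.3554*x^4 + 18.9386*x^3 - 18.8408*x^2 - 7.9306*x + 11.481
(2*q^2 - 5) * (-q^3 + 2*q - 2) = -2*q^5 + 9*q^3 - 4*q^2 - 10*q + 10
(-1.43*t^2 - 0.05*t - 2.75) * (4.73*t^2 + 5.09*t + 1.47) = -6.7639*t^4 - 7.5152*t^3 - 15.3641*t^2 - 14.071*t - 4.0425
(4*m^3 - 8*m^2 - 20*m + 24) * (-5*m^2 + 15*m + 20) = -20*m^5 + 100*m^4 + 60*m^3 - 580*m^2 - 40*m + 480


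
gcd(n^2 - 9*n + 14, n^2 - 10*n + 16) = n - 2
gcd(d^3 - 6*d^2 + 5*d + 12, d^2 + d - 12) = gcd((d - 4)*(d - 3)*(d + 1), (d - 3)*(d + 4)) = d - 3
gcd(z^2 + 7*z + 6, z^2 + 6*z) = z + 6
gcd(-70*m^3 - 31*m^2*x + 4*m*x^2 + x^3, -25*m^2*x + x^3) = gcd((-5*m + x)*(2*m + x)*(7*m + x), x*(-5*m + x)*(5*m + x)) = -5*m + x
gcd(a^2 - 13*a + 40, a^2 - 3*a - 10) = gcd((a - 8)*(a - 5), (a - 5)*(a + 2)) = a - 5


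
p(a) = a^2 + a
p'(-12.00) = -23.00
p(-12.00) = 132.00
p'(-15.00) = -29.00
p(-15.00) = 210.00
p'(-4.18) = -7.36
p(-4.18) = 13.29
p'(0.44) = 1.88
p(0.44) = 0.63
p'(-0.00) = 1.00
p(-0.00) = 0.00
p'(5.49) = 11.98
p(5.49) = 35.63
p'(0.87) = 2.74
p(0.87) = 1.63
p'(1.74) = 4.48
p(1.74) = 4.77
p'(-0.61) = -0.22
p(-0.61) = -0.24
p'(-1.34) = -1.68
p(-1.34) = 0.46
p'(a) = 2*a + 1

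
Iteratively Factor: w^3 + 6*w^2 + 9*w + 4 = (w + 1)*(w^2 + 5*w + 4) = (w + 1)*(w + 4)*(w + 1)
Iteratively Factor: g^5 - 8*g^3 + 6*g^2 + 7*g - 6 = (g - 1)*(g^4 + g^3 - 7*g^2 - g + 6) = (g - 1)*(g + 3)*(g^3 - 2*g^2 - g + 2) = (g - 1)^2*(g + 3)*(g^2 - g - 2) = (g - 2)*(g - 1)^2*(g + 3)*(g + 1)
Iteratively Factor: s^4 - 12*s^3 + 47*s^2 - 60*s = (s - 3)*(s^3 - 9*s^2 + 20*s) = s*(s - 3)*(s^2 - 9*s + 20) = s*(s - 4)*(s - 3)*(s - 5)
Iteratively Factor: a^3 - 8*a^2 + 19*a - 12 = (a - 1)*(a^2 - 7*a + 12) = (a - 3)*(a - 1)*(a - 4)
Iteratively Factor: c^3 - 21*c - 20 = (c + 1)*(c^2 - c - 20) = (c + 1)*(c + 4)*(c - 5)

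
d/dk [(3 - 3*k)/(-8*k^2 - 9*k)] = 3*(-8*k^2 + 16*k + 9)/(k^2*(64*k^2 + 144*k + 81))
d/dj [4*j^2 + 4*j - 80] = 8*j + 4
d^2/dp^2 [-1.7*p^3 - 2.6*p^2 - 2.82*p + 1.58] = -10.2*p - 5.2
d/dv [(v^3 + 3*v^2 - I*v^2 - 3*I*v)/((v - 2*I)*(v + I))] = (v^4 - 2*I*v^3 + 5*v^2 + 4*v*(3 - I) - 6*I)/(v^4 - 2*I*v^3 + 3*v^2 - 4*I*v + 4)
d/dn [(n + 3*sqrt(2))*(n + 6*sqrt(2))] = 2*n + 9*sqrt(2)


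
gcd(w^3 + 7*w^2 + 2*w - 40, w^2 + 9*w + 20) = w^2 + 9*w + 20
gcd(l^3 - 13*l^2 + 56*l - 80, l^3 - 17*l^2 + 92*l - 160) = l^2 - 9*l + 20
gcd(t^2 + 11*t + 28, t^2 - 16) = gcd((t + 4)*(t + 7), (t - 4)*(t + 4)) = t + 4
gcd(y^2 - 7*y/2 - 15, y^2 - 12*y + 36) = y - 6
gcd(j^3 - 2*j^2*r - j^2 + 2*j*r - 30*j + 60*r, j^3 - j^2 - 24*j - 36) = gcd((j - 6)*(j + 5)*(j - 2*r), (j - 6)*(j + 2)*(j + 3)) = j - 6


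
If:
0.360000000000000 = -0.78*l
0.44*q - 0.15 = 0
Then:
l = -0.46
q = 0.34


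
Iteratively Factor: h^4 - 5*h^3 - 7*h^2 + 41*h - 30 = (h - 1)*(h^3 - 4*h^2 - 11*h + 30) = (h - 5)*(h - 1)*(h^2 + h - 6) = (h - 5)*(h - 2)*(h - 1)*(h + 3)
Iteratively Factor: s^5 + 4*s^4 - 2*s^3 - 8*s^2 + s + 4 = (s - 1)*(s^4 + 5*s^3 + 3*s^2 - 5*s - 4) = (s - 1)*(s + 1)*(s^3 + 4*s^2 - s - 4) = (s - 1)*(s + 1)*(s + 4)*(s^2 - 1) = (s - 1)*(s + 1)^2*(s + 4)*(s - 1)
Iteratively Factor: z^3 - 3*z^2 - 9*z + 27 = (z - 3)*(z^2 - 9) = (z - 3)*(z + 3)*(z - 3)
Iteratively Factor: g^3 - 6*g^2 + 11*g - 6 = (g - 2)*(g^2 - 4*g + 3) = (g - 3)*(g - 2)*(g - 1)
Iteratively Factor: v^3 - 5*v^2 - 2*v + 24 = (v + 2)*(v^2 - 7*v + 12) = (v - 4)*(v + 2)*(v - 3)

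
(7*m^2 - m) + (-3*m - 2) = 7*m^2 - 4*m - 2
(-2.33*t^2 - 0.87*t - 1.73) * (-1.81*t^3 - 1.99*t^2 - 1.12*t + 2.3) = 4.2173*t^5 + 6.2114*t^4 + 7.4722*t^3 - 0.9419*t^2 - 0.0633999999999997*t - 3.979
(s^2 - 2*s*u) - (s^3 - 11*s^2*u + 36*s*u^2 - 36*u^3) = -s^3 + 11*s^2*u + s^2 - 36*s*u^2 - 2*s*u + 36*u^3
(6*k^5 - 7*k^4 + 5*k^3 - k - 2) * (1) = 6*k^5 - 7*k^4 + 5*k^3 - k - 2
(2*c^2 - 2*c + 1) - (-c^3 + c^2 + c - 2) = c^3 + c^2 - 3*c + 3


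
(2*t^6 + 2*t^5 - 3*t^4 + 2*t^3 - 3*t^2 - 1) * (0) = 0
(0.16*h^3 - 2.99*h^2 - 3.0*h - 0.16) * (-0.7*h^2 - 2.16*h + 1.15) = -0.112*h^5 + 1.7474*h^4 + 8.7424*h^3 + 3.1535*h^2 - 3.1044*h - 0.184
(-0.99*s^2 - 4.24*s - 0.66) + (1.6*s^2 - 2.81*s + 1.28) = 0.61*s^2 - 7.05*s + 0.62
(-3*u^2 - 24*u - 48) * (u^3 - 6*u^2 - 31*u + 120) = -3*u^5 - 6*u^4 + 189*u^3 + 672*u^2 - 1392*u - 5760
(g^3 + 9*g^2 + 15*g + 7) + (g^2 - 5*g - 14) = g^3 + 10*g^2 + 10*g - 7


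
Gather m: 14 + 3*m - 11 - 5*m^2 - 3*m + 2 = 5 - 5*m^2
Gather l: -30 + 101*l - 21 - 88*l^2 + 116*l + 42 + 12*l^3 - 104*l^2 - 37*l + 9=12*l^3 - 192*l^2 + 180*l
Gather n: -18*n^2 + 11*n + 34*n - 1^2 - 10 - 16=-18*n^2 + 45*n - 27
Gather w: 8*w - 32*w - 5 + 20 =15 - 24*w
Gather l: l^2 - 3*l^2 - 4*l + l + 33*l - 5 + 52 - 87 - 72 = -2*l^2 + 30*l - 112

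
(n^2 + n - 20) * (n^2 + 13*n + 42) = n^4 + 14*n^3 + 35*n^2 - 218*n - 840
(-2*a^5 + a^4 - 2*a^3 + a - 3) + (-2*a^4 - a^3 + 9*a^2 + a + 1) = -2*a^5 - a^4 - 3*a^3 + 9*a^2 + 2*a - 2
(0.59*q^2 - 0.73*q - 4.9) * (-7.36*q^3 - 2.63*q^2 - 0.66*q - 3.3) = -4.3424*q^5 + 3.8211*q^4 + 37.5945*q^3 + 11.4218*q^2 + 5.643*q + 16.17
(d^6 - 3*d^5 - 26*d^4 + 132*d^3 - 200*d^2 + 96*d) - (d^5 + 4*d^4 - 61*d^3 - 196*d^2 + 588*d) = d^6 - 4*d^5 - 30*d^4 + 193*d^3 - 4*d^2 - 492*d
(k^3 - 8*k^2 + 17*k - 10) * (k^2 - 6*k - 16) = k^5 - 14*k^4 + 49*k^3 + 16*k^2 - 212*k + 160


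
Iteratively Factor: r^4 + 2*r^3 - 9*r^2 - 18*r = (r - 3)*(r^3 + 5*r^2 + 6*r) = r*(r - 3)*(r^2 + 5*r + 6) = r*(r - 3)*(r + 2)*(r + 3)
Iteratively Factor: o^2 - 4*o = (o)*(o - 4)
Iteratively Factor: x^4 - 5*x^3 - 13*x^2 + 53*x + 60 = (x - 5)*(x^3 - 13*x - 12) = (x - 5)*(x + 1)*(x^2 - x - 12) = (x - 5)*(x - 4)*(x + 1)*(x + 3)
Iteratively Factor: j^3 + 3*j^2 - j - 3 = (j + 1)*(j^2 + 2*j - 3) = (j - 1)*(j + 1)*(j + 3)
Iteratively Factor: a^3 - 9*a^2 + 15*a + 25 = (a - 5)*(a^2 - 4*a - 5) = (a - 5)*(a + 1)*(a - 5)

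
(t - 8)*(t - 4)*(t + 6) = t^3 - 6*t^2 - 40*t + 192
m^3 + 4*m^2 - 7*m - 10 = (m - 2)*(m + 1)*(m + 5)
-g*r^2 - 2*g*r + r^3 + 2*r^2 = r*(-g + r)*(r + 2)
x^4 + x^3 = x^3*(x + 1)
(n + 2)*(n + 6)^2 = n^3 + 14*n^2 + 60*n + 72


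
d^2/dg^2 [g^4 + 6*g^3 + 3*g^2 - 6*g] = 12*g^2 + 36*g + 6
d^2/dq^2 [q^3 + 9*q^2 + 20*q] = 6*q + 18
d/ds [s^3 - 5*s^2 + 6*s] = 3*s^2 - 10*s + 6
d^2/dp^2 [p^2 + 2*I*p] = 2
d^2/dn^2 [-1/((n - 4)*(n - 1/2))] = 4*(-4*(n - 4)^2 - 2*(n - 4)*(2*n - 1) - (2*n - 1)^2)/((n - 4)^3*(2*n - 1)^3)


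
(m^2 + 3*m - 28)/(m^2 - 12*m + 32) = (m + 7)/(m - 8)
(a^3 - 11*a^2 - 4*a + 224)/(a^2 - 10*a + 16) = (a^2 - 3*a - 28)/(a - 2)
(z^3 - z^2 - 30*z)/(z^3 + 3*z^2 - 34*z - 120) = z/(z + 4)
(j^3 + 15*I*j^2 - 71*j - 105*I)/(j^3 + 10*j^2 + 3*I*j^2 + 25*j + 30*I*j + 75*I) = (j^2 + 12*I*j - 35)/(j^2 + 10*j + 25)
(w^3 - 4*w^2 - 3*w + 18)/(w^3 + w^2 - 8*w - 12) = (w - 3)/(w + 2)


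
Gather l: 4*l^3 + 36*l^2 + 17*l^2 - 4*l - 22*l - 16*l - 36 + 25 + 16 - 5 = 4*l^3 + 53*l^2 - 42*l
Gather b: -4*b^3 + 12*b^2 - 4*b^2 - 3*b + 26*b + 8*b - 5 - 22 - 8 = -4*b^3 + 8*b^2 + 31*b - 35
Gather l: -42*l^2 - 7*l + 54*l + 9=-42*l^2 + 47*l + 9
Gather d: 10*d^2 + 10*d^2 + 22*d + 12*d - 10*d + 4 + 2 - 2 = 20*d^2 + 24*d + 4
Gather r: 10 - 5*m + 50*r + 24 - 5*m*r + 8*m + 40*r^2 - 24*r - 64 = 3*m + 40*r^2 + r*(26 - 5*m) - 30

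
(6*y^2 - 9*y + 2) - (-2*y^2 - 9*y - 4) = 8*y^2 + 6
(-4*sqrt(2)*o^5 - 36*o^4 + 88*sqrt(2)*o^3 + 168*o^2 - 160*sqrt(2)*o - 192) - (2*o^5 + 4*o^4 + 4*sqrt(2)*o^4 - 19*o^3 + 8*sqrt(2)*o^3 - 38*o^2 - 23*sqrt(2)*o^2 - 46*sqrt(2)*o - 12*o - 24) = -4*sqrt(2)*o^5 - 2*o^5 - 40*o^4 - 4*sqrt(2)*o^4 + 19*o^3 + 80*sqrt(2)*o^3 + 23*sqrt(2)*o^2 + 206*o^2 - 114*sqrt(2)*o + 12*o - 168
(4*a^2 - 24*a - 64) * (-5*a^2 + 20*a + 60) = -20*a^4 + 200*a^3 + 80*a^2 - 2720*a - 3840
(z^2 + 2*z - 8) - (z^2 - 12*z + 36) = 14*z - 44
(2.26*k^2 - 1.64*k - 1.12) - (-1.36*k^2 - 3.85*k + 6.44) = 3.62*k^2 + 2.21*k - 7.56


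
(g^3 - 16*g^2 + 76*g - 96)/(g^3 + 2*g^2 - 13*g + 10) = (g^2 - 14*g + 48)/(g^2 + 4*g - 5)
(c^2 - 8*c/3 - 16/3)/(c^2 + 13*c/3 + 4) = (c - 4)/(c + 3)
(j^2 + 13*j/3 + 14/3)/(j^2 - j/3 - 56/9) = 3*(j + 2)/(3*j - 8)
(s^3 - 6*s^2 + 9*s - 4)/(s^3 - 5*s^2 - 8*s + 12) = (s^2 - 5*s + 4)/(s^2 - 4*s - 12)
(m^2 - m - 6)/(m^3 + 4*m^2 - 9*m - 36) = (m + 2)/(m^2 + 7*m + 12)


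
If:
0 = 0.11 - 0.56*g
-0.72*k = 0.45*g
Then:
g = 0.20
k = -0.12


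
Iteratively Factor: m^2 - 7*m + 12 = (m - 4)*(m - 3)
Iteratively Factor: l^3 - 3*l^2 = (l - 3)*(l^2) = l*(l - 3)*(l)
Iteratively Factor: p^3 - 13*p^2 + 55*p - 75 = (p - 5)*(p^2 - 8*p + 15) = (p - 5)*(p - 3)*(p - 5)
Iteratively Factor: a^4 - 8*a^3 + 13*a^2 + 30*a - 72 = (a - 3)*(a^3 - 5*a^2 - 2*a + 24) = (a - 4)*(a - 3)*(a^2 - a - 6) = (a - 4)*(a - 3)*(a + 2)*(a - 3)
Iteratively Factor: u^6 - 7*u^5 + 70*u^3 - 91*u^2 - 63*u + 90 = (u + 1)*(u^5 - 8*u^4 + 8*u^3 + 62*u^2 - 153*u + 90) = (u - 5)*(u + 1)*(u^4 - 3*u^3 - 7*u^2 + 27*u - 18) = (u - 5)*(u + 1)*(u + 3)*(u^3 - 6*u^2 + 11*u - 6) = (u - 5)*(u - 3)*(u + 1)*(u + 3)*(u^2 - 3*u + 2) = (u - 5)*(u - 3)*(u - 1)*(u + 1)*(u + 3)*(u - 2)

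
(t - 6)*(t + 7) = t^2 + t - 42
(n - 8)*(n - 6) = n^2 - 14*n + 48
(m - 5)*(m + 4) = m^2 - m - 20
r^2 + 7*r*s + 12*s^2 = (r + 3*s)*(r + 4*s)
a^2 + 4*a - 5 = (a - 1)*(a + 5)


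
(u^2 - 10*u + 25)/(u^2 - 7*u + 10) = (u - 5)/(u - 2)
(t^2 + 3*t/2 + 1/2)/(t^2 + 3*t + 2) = (t + 1/2)/(t + 2)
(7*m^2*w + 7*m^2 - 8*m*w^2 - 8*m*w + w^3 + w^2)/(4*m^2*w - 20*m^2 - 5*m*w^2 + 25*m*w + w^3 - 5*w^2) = (-7*m*w - 7*m + w^2 + w)/(-4*m*w + 20*m + w^2 - 5*w)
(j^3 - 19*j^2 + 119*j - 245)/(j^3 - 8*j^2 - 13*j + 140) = (j - 7)/(j + 4)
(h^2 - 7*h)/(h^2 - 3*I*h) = (h - 7)/(h - 3*I)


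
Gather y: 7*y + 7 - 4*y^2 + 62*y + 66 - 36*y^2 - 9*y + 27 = -40*y^2 + 60*y + 100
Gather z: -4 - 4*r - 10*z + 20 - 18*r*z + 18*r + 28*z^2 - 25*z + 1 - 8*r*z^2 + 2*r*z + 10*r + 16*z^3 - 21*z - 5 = 24*r + 16*z^3 + z^2*(28 - 8*r) + z*(-16*r - 56) + 12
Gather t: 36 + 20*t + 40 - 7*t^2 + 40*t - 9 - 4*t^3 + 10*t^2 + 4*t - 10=-4*t^3 + 3*t^2 + 64*t + 57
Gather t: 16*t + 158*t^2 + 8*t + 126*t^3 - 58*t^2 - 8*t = 126*t^3 + 100*t^2 + 16*t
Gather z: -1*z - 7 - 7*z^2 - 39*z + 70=-7*z^2 - 40*z + 63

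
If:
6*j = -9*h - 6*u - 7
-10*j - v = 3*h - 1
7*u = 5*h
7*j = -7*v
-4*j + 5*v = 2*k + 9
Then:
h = -161/237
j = 80/237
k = -951/158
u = -115/237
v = -80/237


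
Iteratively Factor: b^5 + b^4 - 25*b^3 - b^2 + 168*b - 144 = (b - 3)*(b^4 + 4*b^3 - 13*b^2 - 40*b + 48) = (b - 3)*(b + 4)*(b^3 - 13*b + 12) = (b - 3)*(b - 1)*(b + 4)*(b^2 + b - 12) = (b - 3)*(b - 1)*(b + 4)^2*(b - 3)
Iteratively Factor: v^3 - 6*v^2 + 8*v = (v - 4)*(v^2 - 2*v) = (v - 4)*(v - 2)*(v)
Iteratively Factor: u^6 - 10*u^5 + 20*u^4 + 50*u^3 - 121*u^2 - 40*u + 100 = (u - 5)*(u^5 - 5*u^4 - 5*u^3 + 25*u^2 + 4*u - 20) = (u - 5)^2*(u^4 - 5*u^2 + 4) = (u - 5)^2*(u + 1)*(u^3 - u^2 - 4*u + 4) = (u - 5)^2*(u - 2)*(u + 1)*(u^2 + u - 2) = (u - 5)^2*(u - 2)*(u - 1)*(u + 1)*(u + 2)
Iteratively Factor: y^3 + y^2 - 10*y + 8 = (y - 2)*(y^2 + 3*y - 4) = (y - 2)*(y + 4)*(y - 1)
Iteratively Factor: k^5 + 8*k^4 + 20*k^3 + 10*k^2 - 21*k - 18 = (k + 1)*(k^4 + 7*k^3 + 13*k^2 - 3*k - 18) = (k + 1)*(k + 3)*(k^3 + 4*k^2 + k - 6) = (k - 1)*(k + 1)*(k + 3)*(k^2 + 5*k + 6) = (k - 1)*(k + 1)*(k + 2)*(k + 3)*(k + 3)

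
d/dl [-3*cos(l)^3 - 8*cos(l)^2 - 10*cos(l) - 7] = (9*cos(l)^2 + 16*cos(l) + 10)*sin(l)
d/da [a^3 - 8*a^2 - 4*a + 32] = 3*a^2 - 16*a - 4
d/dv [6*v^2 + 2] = 12*v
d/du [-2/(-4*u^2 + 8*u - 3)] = 16*(1 - u)/(4*u^2 - 8*u + 3)^2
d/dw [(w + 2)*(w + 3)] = 2*w + 5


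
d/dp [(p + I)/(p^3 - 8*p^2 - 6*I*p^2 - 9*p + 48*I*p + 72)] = (-2*p^2 + p*(8 - 3*I) - 3 + 40*I)/(p^5 - p^4*(16 + 9*I) + p^3*(37 + 144*I) + 9*p^2*(48 - 61*I) - 432*p*(4 + I) + 1728*I)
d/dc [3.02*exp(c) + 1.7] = 3.02*exp(c)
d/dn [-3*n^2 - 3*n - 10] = -6*n - 3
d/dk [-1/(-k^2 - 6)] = -2*k/(k^2 + 6)^2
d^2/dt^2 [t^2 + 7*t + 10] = 2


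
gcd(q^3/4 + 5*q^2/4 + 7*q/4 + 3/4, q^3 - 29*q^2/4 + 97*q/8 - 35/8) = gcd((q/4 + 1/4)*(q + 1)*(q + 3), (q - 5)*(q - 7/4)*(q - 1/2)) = 1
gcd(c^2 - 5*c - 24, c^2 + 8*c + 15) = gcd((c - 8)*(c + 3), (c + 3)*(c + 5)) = c + 3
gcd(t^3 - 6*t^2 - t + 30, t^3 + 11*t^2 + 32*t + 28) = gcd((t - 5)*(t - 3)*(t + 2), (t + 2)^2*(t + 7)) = t + 2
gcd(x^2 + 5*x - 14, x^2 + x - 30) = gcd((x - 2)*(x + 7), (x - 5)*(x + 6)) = 1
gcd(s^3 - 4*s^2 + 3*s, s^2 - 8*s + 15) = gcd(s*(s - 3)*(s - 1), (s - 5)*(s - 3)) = s - 3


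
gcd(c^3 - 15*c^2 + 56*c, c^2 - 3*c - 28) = c - 7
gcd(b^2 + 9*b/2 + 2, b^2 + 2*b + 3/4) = b + 1/2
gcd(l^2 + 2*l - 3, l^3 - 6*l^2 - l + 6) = l - 1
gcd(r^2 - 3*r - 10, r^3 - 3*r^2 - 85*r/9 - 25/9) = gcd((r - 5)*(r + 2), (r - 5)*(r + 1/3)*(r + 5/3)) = r - 5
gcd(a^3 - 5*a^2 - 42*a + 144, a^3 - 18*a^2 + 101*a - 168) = a^2 - 11*a + 24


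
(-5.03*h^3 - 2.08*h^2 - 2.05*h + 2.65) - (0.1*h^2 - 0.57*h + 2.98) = -5.03*h^3 - 2.18*h^2 - 1.48*h - 0.33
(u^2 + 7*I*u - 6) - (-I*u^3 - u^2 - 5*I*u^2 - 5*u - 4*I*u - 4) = I*u^3 + 2*u^2 + 5*I*u^2 + 5*u + 11*I*u - 2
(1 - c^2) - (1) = -c^2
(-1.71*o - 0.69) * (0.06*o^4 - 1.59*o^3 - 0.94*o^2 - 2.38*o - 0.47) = -0.1026*o^5 + 2.6775*o^4 + 2.7045*o^3 + 4.7184*o^2 + 2.4459*o + 0.3243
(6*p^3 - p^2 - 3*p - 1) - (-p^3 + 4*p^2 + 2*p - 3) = 7*p^3 - 5*p^2 - 5*p + 2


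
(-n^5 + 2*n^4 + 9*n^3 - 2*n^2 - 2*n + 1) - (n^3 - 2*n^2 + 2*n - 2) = -n^5 + 2*n^4 + 8*n^3 - 4*n + 3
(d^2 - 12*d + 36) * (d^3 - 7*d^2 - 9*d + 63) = d^5 - 19*d^4 + 111*d^3 - 81*d^2 - 1080*d + 2268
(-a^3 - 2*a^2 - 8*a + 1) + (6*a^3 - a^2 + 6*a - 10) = 5*a^3 - 3*a^2 - 2*a - 9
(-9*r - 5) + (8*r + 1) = -r - 4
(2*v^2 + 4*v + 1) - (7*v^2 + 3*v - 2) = -5*v^2 + v + 3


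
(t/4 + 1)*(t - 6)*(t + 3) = t^3/4 + t^2/4 - 15*t/2 - 18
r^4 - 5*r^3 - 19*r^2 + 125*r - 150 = (r - 5)*(r - 3)*(r - 2)*(r + 5)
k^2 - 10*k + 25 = (k - 5)^2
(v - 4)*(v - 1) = v^2 - 5*v + 4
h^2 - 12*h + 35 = (h - 7)*(h - 5)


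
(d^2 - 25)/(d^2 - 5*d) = (d + 5)/d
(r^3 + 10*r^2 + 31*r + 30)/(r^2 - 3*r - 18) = (r^2 + 7*r + 10)/(r - 6)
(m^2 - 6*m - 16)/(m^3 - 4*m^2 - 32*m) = (m + 2)/(m*(m + 4))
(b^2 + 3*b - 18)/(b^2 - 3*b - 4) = (-b^2 - 3*b + 18)/(-b^2 + 3*b + 4)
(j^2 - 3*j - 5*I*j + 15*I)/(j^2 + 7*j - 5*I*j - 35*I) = (j - 3)/(j + 7)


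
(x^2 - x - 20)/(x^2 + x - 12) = (x - 5)/(x - 3)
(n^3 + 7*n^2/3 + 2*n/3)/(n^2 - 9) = n*(3*n^2 + 7*n + 2)/(3*(n^2 - 9))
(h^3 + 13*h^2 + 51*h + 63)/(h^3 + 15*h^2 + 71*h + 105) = (h + 3)/(h + 5)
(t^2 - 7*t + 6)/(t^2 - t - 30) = (t - 1)/(t + 5)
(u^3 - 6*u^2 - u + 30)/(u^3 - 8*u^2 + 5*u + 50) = (u - 3)/(u - 5)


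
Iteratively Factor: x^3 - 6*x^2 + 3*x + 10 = (x + 1)*(x^2 - 7*x + 10) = (x - 2)*(x + 1)*(x - 5)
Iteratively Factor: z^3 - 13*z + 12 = (z - 1)*(z^2 + z - 12) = (z - 1)*(z + 4)*(z - 3)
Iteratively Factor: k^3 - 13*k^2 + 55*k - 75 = (k - 5)*(k^2 - 8*k + 15) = (k - 5)*(k - 3)*(k - 5)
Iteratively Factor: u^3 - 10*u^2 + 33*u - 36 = (u - 4)*(u^2 - 6*u + 9) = (u - 4)*(u - 3)*(u - 3)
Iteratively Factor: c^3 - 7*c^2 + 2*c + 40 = (c - 4)*(c^2 - 3*c - 10) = (c - 5)*(c - 4)*(c + 2)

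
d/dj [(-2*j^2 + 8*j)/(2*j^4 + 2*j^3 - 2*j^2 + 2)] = (j^2*(j - 4)*(4*j^2 + 3*j - 2) + 2*(2 - j)*(j^4 + j^3 - j^2 + 1))/(j^4 + j^3 - j^2 + 1)^2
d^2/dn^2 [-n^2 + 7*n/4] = -2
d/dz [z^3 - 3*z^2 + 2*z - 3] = 3*z^2 - 6*z + 2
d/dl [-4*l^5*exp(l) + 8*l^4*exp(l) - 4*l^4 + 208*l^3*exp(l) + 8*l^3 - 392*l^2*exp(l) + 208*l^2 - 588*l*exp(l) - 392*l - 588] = -4*l^5*exp(l) - 12*l^4*exp(l) + 240*l^3*exp(l) - 16*l^3 + 232*l^2*exp(l) + 24*l^2 - 1372*l*exp(l) + 416*l - 588*exp(l) - 392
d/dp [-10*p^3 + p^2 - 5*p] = -30*p^2 + 2*p - 5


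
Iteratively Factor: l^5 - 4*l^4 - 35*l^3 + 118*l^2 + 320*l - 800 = (l - 2)*(l^4 - 2*l^3 - 39*l^2 + 40*l + 400) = (l - 5)*(l - 2)*(l^3 + 3*l^2 - 24*l - 80) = (l - 5)*(l - 2)*(l + 4)*(l^2 - l - 20) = (l - 5)^2*(l - 2)*(l + 4)*(l + 4)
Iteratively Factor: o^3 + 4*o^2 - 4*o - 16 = (o + 4)*(o^2 - 4) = (o - 2)*(o + 4)*(o + 2)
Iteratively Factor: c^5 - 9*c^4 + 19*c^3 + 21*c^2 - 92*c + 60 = (c - 2)*(c^4 - 7*c^3 + 5*c^2 + 31*c - 30) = (c - 3)*(c - 2)*(c^3 - 4*c^2 - 7*c + 10) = (c - 5)*(c - 3)*(c - 2)*(c^2 + c - 2) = (c - 5)*(c - 3)*(c - 2)*(c - 1)*(c + 2)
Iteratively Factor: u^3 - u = (u + 1)*(u^2 - u) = u*(u + 1)*(u - 1)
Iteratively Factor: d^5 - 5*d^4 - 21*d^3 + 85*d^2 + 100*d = (d - 5)*(d^4 - 21*d^2 - 20*d) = (d - 5)*(d + 4)*(d^3 - 4*d^2 - 5*d) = d*(d - 5)*(d + 4)*(d^2 - 4*d - 5) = d*(d - 5)^2*(d + 4)*(d + 1)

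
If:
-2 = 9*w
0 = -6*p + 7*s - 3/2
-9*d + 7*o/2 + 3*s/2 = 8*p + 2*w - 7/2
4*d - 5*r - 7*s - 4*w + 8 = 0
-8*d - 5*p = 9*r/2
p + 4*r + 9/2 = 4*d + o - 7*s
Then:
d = -20947/5640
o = -1569299/8460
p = -256849/2820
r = 456011/4230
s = -18296/235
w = -2/9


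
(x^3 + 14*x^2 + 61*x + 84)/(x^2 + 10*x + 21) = x + 4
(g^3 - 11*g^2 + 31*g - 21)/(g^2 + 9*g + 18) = (g^3 - 11*g^2 + 31*g - 21)/(g^2 + 9*g + 18)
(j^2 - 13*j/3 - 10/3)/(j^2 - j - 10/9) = 3*(j - 5)/(3*j - 5)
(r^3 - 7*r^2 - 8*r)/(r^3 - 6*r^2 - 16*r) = (r + 1)/(r + 2)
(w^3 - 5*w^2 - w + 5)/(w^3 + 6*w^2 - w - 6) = (w - 5)/(w + 6)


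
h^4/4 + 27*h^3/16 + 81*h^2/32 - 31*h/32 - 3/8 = (h/4 + 1)*(h - 1/2)*(h + 1/4)*(h + 3)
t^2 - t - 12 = (t - 4)*(t + 3)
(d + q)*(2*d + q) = 2*d^2 + 3*d*q + q^2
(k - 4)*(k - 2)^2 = k^3 - 8*k^2 + 20*k - 16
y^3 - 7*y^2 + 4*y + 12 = (y - 6)*(y - 2)*(y + 1)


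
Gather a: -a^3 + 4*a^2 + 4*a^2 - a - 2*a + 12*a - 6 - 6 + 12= -a^3 + 8*a^2 + 9*a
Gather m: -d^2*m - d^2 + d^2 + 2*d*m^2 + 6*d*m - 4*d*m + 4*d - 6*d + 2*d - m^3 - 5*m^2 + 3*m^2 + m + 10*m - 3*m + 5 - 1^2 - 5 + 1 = -m^3 + m^2*(2*d - 2) + m*(-d^2 + 2*d + 8)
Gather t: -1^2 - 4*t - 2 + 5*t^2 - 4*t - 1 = 5*t^2 - 8*t - 4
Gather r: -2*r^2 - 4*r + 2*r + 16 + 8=-2*r^2 - 2*r + 24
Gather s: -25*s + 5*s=-20*s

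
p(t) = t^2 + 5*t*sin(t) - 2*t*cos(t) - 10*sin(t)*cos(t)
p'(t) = 2*t*sin(t) + 5*t*cos(t) + 2*t + 10*sin(t)^2 + 5*sin(t) - 10*cos(t)^2 - 2*cos(t)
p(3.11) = 16.70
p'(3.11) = -16.95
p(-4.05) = 0.30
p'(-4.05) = 5.57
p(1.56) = 10.09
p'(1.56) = 21.30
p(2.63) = 22.21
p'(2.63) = -4.65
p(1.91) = 17.06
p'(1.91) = 17.41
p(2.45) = 22.50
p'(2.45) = 1.45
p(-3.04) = 3.73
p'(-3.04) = 1.35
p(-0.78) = 9.46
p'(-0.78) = -8.28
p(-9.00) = 79.39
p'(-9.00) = 23.58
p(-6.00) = 36.46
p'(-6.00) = -53.12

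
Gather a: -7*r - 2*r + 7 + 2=9 - 9*r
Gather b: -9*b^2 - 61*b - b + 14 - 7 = -9*b^2 - 62*b + 7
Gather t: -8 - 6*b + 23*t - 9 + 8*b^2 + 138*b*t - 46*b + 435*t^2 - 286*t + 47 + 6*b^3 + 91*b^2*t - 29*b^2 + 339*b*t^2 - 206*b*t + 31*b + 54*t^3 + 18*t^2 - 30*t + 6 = 6*b^3 - 21*b^2 - 21*b + 54*t^3 + t^2*(339*b + 453) + t*(91*b^2 - 68*b - 293) + 36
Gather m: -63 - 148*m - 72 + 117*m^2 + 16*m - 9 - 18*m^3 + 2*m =-18*m^3 + 117*m^2 - 130*m - 144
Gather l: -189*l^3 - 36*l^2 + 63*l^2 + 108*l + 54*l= -189*l^3 + 27*l^2 + 162*l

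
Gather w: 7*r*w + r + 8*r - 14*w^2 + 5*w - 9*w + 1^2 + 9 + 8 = 9*r - 14*w^2 + w*(7*r - 4) + 18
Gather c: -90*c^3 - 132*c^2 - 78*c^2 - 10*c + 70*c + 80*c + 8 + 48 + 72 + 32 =-90*c^3 - 210*c^2 + 140*c + 160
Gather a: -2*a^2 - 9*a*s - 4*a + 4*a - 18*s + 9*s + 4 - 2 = -2*a^2 - 9*a*s - 9*s + 2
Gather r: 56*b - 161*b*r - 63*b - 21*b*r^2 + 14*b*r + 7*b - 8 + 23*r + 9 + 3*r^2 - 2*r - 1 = r^2*(3 - 21*b) + r*(21 - 147*b)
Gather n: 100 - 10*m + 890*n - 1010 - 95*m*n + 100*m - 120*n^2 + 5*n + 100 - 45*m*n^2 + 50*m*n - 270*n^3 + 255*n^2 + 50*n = 90*m - 270*n^3 + n^2*(135 - 45*m) + n*(945 - 45*m) - 810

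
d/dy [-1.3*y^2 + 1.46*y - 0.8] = 1.46 - 2.6*y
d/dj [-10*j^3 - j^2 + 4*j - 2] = -30*j^2 - 2*j + 4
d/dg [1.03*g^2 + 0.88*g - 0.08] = 2.06*g + 0.88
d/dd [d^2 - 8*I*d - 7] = 2*d - 8*I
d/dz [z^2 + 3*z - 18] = 2*z + 3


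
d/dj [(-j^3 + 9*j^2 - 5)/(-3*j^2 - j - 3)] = (3*j^4 + 2*j^3 - 84*j - 5)/(9*j^4 + 6*j^3 + 19*j^2 + 6*j + 9)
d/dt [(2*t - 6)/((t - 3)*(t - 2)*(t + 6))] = 4*(-t - 2)/(t^4 + 8*t^3 - 8*t^2 - 96*t + 144)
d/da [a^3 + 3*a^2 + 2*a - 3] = 3*a^2 + 6*a + 2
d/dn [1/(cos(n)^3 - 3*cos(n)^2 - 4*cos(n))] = (3*sin(n) - 4*sin(n)/cos(n)^2 - 6*tan(n))/(sin(n)^2 + 3*cos(n) + 3)^2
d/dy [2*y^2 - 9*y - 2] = 4*y - 9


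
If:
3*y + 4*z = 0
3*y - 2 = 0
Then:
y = 2/3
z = -1/2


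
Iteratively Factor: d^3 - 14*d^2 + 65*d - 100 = (d - 5)*(d^2 - 9*d + 20) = (d - 5)*(d - 4)*(d - 5)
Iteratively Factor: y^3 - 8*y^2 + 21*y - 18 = (y - 2)*(y^2 - 6*y + 9) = (y - 3)*(y - 2)*(y - 3)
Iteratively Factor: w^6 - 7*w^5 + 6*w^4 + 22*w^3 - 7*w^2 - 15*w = (w - 5)*(w^5 - 2*w^4 - 4*w^3 + 2*w^2 + 3*w) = (w - 5)*(w + 1)*(w^4 - 3*w^3 - w^2 + 3*w) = (w - 5)*(w - 1)*(w + 1)*(w^3 - 2*w^2 - 3*w) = w*(w - 5)*(w - 1)*(w + 1)*(w^2 - 2*w - 3) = w*(w - 5)*(w - 3)*(w - 1)*(w + 1)*(w + 1)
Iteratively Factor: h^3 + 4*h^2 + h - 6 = (h + 2)*(h^2 + 2*h - 3) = (h + 2)*(h + 3)*(h - 1)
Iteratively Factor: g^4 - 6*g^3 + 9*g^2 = (g)*(g^3 - 6*g^2 + 9*g) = g^2*(g^2 - 6*g + 9) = g^2*(g - 3)*(g - 3)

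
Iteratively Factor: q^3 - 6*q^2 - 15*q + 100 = (q + 4)*(q^2 - 10*q + 25) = (q - 5)*(q + 4)*(q - 5)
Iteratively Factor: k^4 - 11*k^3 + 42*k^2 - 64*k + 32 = (k - 4)*(k^3 - 7*k^2 + 14*k - 8) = (k - 4)*(k - 1)*(k^2 - 6*k + 8) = (k - 4)^2*(k - 1)*(k - 2)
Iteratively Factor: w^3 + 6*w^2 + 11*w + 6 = (w + 3)*(w^2 + 3*w + 2) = (w + 2)*(w + 3)*(w + 1)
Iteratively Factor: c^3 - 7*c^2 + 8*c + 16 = (c - 4)*(c^2 - 3*c - 4) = (c - 4)^2*(c + 1)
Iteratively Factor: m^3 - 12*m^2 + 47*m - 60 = (m - 4)*(m^2 - 8*m + 15) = (m - 4)*(m - 3)*(m - 5)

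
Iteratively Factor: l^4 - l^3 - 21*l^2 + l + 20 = (l + 1)*(l^3 - 2*l^2 - 19*l + 20) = (l - 5)*(l + 1)*(l^2 + 3*l - 4) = (l - 5)*(l - 1)*(l + 1)*(l + 4)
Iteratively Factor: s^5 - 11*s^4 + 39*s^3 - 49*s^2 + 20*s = (s - 4)*(s^4 - 7*s^3 + 11*s^2 - 5*s) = s*(s - 4)*(s^3 - 7*s^2 + 11*s - 5) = s*(s - 4)*(s - 1)*(s^2 - 6*s + 5) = s*(s - 4)*(s - 1)^2*(s - 5)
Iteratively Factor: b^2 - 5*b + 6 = (b - 2)*(b - 3)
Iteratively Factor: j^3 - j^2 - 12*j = (j)*(j^2 - j - 12) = j*(j + 3)*(j - 4)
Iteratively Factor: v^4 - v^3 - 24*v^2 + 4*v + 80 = (v - 2)*(v^3 + v^2 - 22*v - 40) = (v - 5)*(v - 2)*(v^2 + 6*v + 8) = (v - 5)*(v - 2)*(v + 2)*(v + 4)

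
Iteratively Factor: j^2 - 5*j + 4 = (j - 1)*(j - 4)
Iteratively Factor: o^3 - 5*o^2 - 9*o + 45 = (o - 5)*(o^2 - 9) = (o - 5)*(o - 3)*(o + 3)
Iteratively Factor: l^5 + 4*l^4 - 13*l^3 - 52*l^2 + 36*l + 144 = (l + 2)*(l^4 + 2*l^3 - 17*l^2 - 18*l + 72) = (l + 2)*(l + 4)*(l^3 - 2*l^2 - 9*l + 18) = (l - 3)*(l + 2)*(l + 4)*(l^2 + l - 6) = (l - 3)*(l - 2)*(l + 2)*(l + 4)*(l + 3)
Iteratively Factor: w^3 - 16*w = (w - 4)*(w^2 + 4*w) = (w - 4)*(w + 4)*(w)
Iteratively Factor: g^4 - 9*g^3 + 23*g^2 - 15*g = (g - 1)*(g^3 - 8*g^2 + 15*g) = g*(g - 1)*(g^2 - 8*g + 15) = g*(g - 3)*(g - 1)*(g - 5)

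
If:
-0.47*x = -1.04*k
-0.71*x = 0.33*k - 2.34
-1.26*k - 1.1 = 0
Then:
No Solution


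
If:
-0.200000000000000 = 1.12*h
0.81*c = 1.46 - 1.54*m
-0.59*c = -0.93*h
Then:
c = -0.28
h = -0.18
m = 1.10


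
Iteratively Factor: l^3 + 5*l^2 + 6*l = (l + 2)*(l^2 + 3*l) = (l + 2)*(l + 3)*(l)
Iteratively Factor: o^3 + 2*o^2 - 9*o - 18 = (o - 3)*(o^2 + 5*o + 6) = (o - 3)*(o + 3)*(o + 2)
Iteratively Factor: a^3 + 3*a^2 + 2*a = (a)*(a^2 + 3*a + 2) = a*(a + 2)*(a + 1)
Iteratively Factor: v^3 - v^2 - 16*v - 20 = (v + 2)*(v^2 - 3*v - 10) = (v + 2)^2*(v - 5)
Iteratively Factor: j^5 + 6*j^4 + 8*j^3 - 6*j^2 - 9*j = (j)*(j^4 + 6*j^3 + 8*j^2 - 6*j - 9) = j*(j - 1)*(j^3 + 7*j^2 + 15*j + 9) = j*(j - 1)*(j + 1)*(j^2 + 6*j + 9) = j*(j - 1)*(j + 1)*(j + 3)*(j + 3)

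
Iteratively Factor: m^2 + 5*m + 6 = (m + 3)*(m + 2)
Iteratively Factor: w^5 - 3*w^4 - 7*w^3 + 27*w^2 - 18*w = (w)*(w^4 - 3*w^3 - 7*w^2 + 27*w - 18) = w*(w - 3)*(w^3 - 7*w + 6) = w*(w - 3)*(w - 1)*(w^2 + w - 6) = w*(w - 3)*(w - 2)*(w - 1)*(w + 3)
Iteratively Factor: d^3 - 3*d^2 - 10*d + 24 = (d - 2)*(d^2 - d - 12) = (d - 2)*(d + 3)*(d - 4)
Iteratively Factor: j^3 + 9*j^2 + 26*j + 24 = (j + 2)*(j^2 + 7*j + 12) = (j + 2)*(j + 4)*(j + 3)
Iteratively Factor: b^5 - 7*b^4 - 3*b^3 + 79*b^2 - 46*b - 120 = (b + 3)*(b^4 - 10*b^3 + 27*b^2 - 2*b - 40) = (b - 2)*(b + 3)*(b^3 - 8*b^2 + 11*b + 20) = (b - 2)*(b + 1)*(b + 3)*(b^2 - 9*b + 20) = (b - 5)*(b - 2)*(b + 1)*(b + 3)*(b - 4)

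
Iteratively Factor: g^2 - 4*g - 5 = (g + 1)*(g - 5)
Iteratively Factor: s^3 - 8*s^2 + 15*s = (s - 3)*(s^2 - 5*s) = (s - 5)*(s - 3)*(s)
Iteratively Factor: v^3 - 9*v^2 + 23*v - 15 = (v - 3)*(v^2 - 6*v + 5) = (v - 5)*(v - 3)*(v - 1)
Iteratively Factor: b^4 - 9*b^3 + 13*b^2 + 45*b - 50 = (b + 2)*(b^3 - 11*b^2 + 35*b - 25) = (b - 5)*(b + 2)*(b^2 - 6*b + 5) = (b - 5)*(b - 1)*(b + 2)*(b - 5)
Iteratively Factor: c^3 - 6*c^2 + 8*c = (c - 2)*(c^2 - 4*c) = (c - 4)*(c - 2)*(c)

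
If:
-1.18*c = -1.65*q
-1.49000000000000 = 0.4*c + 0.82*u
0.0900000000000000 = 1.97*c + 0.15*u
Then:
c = 0.19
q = 0.14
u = -1.91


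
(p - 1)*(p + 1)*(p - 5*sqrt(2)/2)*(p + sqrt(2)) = p^4 - 3*sqrt(2)*p^3/2 - 6*p^2 + 3*sqrt(2)*p/2 + 5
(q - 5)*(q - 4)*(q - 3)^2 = q^4 - 15*q^3 + 83*q^2 - 201*q + 180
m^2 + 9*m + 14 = (m + 2)*(m + 7)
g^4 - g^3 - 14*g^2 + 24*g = g*(g - 3)*(g - 2)*(g + 4)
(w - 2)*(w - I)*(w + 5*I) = w^3 - 2*w^2 + 4*I*w^2 + 5*w - 8*I*w - 10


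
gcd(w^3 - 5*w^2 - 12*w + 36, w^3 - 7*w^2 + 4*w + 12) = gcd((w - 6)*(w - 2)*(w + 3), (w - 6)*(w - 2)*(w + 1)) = w^2 - 8*w + 12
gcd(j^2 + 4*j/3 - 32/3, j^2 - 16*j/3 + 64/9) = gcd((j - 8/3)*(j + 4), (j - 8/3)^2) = j - 8/3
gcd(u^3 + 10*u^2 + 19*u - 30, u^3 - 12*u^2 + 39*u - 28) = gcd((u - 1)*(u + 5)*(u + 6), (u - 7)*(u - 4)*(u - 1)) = u - 1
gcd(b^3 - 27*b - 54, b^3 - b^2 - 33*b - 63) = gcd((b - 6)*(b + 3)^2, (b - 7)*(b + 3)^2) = b^2 + 6*b + 9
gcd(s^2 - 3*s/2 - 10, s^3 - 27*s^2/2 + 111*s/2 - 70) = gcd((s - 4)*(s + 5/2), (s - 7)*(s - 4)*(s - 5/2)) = s - 4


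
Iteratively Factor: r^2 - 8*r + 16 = (r - 4)*(r - 4)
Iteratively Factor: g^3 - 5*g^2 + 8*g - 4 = (g - 2)*(g^2 - 3*g + 2) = (g - 2)^2*(g - 1)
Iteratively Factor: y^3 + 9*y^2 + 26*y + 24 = (y + 4)*(y^2 + 5*y + 6) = (y + 2)*(y + 4)*(y + 3)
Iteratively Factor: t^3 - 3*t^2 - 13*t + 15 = (t - 5)*(t^2 + 2*t - 3) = (t - 5)*(t - 1)*(t + 3)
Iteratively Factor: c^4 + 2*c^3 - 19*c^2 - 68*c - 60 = (c - 5)*(c^3 + 7*c^2 + 16*c + 12) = (c - 5)*(c + 2)*(c^2 + 5*c + 6) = (c - 5)*(c + 2)*(c + 3)*(c + 2)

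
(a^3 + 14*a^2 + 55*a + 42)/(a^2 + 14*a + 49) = (a^2 + 7*a + 6)/(a + 7)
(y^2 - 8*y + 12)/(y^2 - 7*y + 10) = (y - 6)/(y - 5)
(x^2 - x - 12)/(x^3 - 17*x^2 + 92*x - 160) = (x + 3)/(x^2 - 13*x + 40)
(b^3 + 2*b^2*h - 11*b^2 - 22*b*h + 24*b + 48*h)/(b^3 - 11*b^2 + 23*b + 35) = (b^3 + 2*b^2*h - 11*b^2 - 22*b*h + 24*b + 48*h)/(b^3 - 11*b^2 + 23*b + 35)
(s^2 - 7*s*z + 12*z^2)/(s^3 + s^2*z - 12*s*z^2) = (s - 4*z)/(s*(s + 4*z))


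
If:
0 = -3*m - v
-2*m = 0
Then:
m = 0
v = 0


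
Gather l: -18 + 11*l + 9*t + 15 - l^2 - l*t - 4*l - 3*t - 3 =-l^2 + l*(7 - t) + 6*t - 6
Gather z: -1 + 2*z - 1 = 2*z - 2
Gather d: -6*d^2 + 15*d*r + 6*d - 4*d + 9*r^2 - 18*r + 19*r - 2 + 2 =-6*d^2 + d*(15*r + 2) + 9*r^2 + r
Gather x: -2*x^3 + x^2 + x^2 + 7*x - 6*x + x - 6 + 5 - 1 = -2*x^3 + 2*x^2 + 2*x - 2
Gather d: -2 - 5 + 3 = -4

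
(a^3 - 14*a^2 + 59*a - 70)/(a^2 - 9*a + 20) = (a^2 - 9*a + 14)/(a - 4)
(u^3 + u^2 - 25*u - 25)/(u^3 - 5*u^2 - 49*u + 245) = (u^2 + 6*u + 5)/(u^2 - 49)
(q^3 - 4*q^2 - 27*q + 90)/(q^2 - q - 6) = (q^2 - q - 30)/(q + 2)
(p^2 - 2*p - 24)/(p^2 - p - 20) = (p - 6)/(p - 5)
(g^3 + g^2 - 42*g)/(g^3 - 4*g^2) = (g^2 + g - 42)/(g*(g - 4))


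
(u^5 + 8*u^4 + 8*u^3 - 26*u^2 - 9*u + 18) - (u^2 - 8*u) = u^5 + 8*u^4 + 8*u^3 - 27*u^2 - u + 18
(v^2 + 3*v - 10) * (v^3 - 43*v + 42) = v^5 + 3*v^4 - 53*v^3 - 87*v^2 + 556*v - 420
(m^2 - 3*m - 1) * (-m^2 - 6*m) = -m^4 - 3*m^3 + 19*m^2 + 6*m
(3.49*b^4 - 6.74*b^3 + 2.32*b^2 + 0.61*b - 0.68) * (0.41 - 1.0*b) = -3.49*b^5 + 8.1709*b^4 - 5.0834*b^3 + 0.3412*b^2 + 0.9301*b - 0.2788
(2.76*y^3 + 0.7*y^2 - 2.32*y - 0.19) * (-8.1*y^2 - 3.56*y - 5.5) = -22.356*y^5 - 15.4956*y^4 + 1.12*y^3 + 5.9482*y^2 + 13.4364*y + 1.045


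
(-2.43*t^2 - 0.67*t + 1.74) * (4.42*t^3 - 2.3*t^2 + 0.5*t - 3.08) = -10.7406*t^5 + 2.6276*t^4 + 8.0168*t^3 + 3.1474*t^2 + 2.9336*t - 5.3592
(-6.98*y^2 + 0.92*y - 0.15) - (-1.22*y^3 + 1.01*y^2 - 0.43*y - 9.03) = 1.22*y^3 - 7.99*y^2 + 1.35*y + 8.88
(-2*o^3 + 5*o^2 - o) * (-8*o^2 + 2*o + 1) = 16*o^5 - 44*o^4 + 16*o^3 + 3*o^2 - o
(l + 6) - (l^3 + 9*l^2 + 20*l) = -l^3 - 9*l^2 - 19*l + 6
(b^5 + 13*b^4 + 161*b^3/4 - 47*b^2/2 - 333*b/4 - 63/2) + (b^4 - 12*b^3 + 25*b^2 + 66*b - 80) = b^5 + 14*b^4 + 113*b^3/4 + 3*b^2/2 - 69*b/4 - 223/2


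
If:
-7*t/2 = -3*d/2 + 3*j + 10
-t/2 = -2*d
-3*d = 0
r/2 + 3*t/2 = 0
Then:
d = 0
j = -10/3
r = 0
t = 0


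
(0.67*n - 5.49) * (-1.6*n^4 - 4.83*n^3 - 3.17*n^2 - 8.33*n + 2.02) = -1.072*n^5 + 5.5479*n^4 + 24.3928*n^3 + 11.8222*n^2 + 47.0851*n - 11.0898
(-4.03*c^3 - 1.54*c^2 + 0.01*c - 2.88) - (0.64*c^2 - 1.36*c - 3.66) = -4.03*c^3 - 2.18*c^2 + 1.37*c + 0.78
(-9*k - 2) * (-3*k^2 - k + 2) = 27*k^3 + 15*k^2 - 16*k - 4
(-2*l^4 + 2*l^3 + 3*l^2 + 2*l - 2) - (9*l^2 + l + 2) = -2*l^4 + 2*l^3 - 6*l^2 + l - 4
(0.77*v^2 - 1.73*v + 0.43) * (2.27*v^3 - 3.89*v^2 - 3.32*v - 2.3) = 1.7479*v^5 - 6.9224*v^4 + 5.1494*v^3 + 2.2999*v^2 + 2.5514*v - 0.989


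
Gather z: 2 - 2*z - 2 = -2*z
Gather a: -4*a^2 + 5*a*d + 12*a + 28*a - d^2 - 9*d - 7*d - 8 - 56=-4*a^2 + a*(5*d + 40) - d^2 - 16*d - 64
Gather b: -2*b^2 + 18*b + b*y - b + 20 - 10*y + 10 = -2*b^2 + b*(y + 17) - 10*y + 30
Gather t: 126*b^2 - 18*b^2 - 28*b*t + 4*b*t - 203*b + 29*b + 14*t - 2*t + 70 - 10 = 108*b^2 - 174*b + t*(12 - 24*b) + 60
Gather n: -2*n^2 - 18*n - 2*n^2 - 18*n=-4*n^2 - 36*n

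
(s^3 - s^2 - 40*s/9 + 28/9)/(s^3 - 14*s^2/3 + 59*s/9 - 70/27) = 3*(s + 2)/(3*s - 5)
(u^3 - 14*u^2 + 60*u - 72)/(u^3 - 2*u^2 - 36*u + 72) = (u - 6)/(u + 6)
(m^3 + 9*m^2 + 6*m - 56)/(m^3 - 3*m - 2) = (m^2 + 11*m + 28)/(m^2 + 2*m + 1)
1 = 1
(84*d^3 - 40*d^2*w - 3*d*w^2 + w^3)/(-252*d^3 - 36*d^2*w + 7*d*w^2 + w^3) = (14*d^2 - 9*d*w + w^2)/(-42*d^2 + d*w + w^2)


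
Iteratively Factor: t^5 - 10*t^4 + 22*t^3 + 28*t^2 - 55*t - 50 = (t - 5)*(t^4 - 5*t^3 - 3*t^2 + 13*t + 10) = (t - 5)*(t + 1)*(t^3 - 6*t^2 + 3*t + 10) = (t - 5)^2*(t + 1)*(t^2 - t - 2) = (t - 5)^2*(t + 1)^2*(t - 2)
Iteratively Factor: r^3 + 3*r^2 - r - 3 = (r - 1)*(r^2 + 4*r + 3) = (r - 1)*(r + 3)*(r + 1)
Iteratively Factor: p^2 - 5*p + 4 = (p - 4)*(p - 1)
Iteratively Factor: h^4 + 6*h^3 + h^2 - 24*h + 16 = (h - 1)*(h^3 + 7*h^2 + 8*h - 16) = (h - 1)^2*(h^2 + 8*h + 16) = (h - 1)^2*(h + 4)*(h + 4)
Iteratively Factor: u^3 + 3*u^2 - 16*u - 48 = (u + 3)*(u^2 - 16) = (u - 4)*(u + 3)*(u + 4)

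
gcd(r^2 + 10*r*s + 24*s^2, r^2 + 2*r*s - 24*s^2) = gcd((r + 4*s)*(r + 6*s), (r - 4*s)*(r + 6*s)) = r + 6*s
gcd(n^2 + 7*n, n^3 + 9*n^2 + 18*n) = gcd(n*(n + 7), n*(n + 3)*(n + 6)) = n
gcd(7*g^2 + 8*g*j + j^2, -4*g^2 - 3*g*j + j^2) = g + j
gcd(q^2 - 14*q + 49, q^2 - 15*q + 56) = q - 7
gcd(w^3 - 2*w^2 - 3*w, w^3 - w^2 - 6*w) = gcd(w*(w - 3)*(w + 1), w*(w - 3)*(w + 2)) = w^2 - 3*w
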